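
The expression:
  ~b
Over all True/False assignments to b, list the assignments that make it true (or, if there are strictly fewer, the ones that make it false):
is true only for:
  b=False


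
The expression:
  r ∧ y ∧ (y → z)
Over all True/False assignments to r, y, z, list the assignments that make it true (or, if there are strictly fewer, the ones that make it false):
is true only for:
  r=True, y=True, z=True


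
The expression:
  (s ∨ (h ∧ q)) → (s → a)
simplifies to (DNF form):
a ∨ ¬s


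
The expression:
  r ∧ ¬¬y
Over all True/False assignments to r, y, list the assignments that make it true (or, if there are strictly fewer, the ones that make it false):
is true only for:
  r=True, y=True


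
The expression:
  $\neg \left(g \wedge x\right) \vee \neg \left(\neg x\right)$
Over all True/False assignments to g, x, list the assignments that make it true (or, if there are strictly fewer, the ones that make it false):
is always true.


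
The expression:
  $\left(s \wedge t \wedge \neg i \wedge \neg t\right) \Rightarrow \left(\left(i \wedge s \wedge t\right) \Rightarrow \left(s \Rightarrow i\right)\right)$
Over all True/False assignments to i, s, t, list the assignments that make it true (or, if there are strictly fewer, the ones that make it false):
is always true.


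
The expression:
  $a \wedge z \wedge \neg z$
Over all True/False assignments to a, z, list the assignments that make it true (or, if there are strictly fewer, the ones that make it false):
is never true.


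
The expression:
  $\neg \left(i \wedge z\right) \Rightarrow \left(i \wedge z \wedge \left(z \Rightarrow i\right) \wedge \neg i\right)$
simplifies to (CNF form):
$i \wedge z$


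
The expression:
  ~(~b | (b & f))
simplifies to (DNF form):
b & ~f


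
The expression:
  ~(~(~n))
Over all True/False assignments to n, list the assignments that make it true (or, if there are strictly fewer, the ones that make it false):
is true only for:
  n=False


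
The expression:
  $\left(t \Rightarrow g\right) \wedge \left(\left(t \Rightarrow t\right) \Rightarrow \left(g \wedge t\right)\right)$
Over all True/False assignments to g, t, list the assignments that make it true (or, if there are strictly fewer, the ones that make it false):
is true only for:
  g=True, t=True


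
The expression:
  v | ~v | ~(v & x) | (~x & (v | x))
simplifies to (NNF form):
True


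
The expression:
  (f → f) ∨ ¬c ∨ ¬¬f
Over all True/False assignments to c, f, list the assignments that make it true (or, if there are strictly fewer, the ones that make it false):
is always true.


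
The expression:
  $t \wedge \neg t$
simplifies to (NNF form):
$\text{False}$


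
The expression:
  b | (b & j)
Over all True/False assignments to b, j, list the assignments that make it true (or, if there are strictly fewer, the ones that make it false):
is true only for:
  b=True, j=False;
  b=True, j=True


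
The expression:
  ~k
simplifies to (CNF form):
~k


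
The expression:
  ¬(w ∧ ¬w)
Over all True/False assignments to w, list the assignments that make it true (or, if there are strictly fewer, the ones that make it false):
is always true.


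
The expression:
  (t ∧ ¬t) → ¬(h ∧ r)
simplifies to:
True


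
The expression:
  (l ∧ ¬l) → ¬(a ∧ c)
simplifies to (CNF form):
True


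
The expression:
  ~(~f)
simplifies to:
f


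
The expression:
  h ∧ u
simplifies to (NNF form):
h ∧ u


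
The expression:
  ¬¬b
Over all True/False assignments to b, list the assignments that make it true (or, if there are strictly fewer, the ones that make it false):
is true only for:
  b=True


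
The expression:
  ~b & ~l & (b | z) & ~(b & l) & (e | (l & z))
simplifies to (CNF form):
e & z & ~b & ~l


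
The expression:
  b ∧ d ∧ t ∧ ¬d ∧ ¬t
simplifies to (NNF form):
False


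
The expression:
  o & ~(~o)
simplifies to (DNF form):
o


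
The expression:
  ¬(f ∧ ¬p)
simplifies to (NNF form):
p ∨ ¬f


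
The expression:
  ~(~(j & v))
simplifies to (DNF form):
j & v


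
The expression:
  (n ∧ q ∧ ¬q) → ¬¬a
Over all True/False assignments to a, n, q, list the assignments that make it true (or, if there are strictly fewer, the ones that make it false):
is always true.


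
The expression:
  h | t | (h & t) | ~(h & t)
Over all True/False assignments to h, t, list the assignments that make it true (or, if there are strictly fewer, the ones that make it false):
is always true.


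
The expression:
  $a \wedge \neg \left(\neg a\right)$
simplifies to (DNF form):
$a$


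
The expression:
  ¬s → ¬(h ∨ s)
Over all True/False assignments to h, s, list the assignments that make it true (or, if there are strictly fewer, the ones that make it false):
is false only for:
  h=True, s=False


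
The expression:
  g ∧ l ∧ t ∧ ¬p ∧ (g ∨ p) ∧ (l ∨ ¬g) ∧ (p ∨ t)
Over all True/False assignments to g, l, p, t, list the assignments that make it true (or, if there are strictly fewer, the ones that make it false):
is true only for:
  g=True, l=True, p=False, t=True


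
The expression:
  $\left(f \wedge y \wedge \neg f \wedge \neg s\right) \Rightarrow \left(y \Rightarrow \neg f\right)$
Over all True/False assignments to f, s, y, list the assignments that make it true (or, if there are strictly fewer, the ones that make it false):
is always true.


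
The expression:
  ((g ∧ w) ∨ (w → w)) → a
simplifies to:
a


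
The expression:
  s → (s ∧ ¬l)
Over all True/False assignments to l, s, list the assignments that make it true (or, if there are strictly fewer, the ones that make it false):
is false only for:
  l=True, s=True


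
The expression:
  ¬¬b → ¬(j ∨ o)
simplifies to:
(¬j ∧ ¬o) ∨ ¬b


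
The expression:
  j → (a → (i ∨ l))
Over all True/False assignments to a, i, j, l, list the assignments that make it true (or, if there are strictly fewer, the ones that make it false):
is false only for:
  a=True, i=False, j=True, l=False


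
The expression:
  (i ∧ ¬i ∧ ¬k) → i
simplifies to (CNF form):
True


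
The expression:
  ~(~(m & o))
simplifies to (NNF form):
m & o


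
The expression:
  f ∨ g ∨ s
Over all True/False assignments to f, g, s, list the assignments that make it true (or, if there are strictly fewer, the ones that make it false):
is false only for:
  f=False, g=False, s=False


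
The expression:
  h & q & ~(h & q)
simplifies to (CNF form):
False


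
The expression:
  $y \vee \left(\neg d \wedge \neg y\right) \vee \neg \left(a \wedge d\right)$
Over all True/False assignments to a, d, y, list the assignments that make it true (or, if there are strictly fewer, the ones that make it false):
is false only for:
  a=True, d=True, y=False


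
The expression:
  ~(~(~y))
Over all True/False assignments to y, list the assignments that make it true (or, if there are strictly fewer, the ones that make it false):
is true only for:
  y=False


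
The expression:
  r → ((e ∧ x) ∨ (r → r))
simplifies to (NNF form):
True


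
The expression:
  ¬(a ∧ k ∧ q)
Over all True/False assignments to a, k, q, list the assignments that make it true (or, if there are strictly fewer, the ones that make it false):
is false only for:
  a=True, k=True, q=True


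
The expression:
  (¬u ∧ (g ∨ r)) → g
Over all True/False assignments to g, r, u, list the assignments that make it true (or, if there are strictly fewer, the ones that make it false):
is false only for:
  g=False, r=True, u=False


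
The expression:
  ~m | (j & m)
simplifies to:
j | ~m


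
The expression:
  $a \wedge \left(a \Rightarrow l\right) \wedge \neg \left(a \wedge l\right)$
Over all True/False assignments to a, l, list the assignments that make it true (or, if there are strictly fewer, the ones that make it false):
is never true.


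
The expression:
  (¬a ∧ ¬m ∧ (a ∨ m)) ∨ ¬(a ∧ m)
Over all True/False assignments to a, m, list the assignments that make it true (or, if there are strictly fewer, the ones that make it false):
is false only for:
  a=True, m=True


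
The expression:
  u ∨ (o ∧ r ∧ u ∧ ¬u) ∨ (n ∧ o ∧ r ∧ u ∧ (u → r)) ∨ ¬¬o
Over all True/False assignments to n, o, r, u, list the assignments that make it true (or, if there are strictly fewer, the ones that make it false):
is false only for:
  n=False, o=False, r=False, u=False;
  n=False, o=False, r=True, u=False;
  n=True, o=False, r=False, u=False;
  n=True, o=False, r=True, u=False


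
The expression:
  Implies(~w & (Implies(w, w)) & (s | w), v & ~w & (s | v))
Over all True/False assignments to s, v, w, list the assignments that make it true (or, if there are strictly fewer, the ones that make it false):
is false only for:
  s=True, v=False, w=False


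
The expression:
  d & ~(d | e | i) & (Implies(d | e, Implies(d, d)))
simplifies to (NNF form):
False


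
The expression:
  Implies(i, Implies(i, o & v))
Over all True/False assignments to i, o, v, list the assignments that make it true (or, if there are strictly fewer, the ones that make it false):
is false only for:
  i=True, o=False, v=False;
  i=True, o=False, v=True;
  i=True, o=True, v=False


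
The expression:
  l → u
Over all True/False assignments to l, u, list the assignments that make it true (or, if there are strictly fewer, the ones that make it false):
is false only for:
  l=True, u=False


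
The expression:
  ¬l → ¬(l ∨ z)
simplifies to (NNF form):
l ∨ ¬z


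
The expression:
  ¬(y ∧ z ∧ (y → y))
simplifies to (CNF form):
¬y ∨ ¬z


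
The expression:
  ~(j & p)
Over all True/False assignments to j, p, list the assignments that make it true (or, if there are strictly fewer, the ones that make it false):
is false only for:
  j=True, p=True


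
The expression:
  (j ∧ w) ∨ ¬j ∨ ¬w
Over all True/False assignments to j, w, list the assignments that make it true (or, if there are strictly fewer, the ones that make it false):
is always true.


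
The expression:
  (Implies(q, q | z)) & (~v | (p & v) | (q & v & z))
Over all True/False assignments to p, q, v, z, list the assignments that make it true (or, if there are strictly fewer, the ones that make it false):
is false only for:
  p=False, q=False, v=True, z=False;
  p=False, q=False, v=True, z=True;
  p=False, q=True, v=True, z=False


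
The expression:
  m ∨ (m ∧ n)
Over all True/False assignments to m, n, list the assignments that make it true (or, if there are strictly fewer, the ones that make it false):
is true only for:
  m=True, n=False;
  m=True, n=True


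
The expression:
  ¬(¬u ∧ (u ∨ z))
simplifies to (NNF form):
u ∨ ¬z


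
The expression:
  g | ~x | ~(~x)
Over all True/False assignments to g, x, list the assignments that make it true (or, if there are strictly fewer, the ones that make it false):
is always true.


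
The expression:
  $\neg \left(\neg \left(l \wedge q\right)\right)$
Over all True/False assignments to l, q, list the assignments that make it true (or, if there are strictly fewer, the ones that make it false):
is true only for:
  l=True, q=True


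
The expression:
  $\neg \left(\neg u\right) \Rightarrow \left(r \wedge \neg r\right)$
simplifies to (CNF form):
$\neg u$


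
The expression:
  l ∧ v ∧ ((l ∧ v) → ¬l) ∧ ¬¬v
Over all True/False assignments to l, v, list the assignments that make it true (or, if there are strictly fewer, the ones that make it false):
is never true.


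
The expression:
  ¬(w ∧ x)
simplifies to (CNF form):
¬w ∨ ¬x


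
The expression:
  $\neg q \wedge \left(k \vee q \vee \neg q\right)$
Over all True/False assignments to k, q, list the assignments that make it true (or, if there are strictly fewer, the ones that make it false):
is true only for:
  k=False, q=False;
  k=True, q=False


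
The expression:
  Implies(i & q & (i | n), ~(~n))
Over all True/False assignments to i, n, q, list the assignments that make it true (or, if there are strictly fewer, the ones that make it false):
is false only for:
  i=True, n=False, q=True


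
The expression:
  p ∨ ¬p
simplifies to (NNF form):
True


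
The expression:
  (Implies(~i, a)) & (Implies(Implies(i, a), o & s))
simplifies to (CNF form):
(a | i) & (o | ~a) & (s | ~a)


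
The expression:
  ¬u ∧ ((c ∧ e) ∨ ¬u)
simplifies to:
¬u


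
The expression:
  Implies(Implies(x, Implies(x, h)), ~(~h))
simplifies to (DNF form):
h | x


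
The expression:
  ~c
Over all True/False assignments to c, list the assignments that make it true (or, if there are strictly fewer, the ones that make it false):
is true only for:
  c=False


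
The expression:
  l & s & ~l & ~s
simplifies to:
False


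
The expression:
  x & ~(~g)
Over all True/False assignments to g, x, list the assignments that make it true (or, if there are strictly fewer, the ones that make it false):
is true only for:
  g=True, x=True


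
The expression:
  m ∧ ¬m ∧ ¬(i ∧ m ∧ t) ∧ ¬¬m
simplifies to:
False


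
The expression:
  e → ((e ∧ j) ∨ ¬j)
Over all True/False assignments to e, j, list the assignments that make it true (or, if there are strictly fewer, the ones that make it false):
is always true.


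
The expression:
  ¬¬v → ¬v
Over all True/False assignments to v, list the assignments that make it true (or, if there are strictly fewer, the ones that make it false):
is true only for:
  v=False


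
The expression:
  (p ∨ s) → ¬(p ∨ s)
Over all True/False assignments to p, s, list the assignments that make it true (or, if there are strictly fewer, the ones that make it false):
is true only for:
  p=False, s=False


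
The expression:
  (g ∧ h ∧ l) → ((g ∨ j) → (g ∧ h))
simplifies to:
True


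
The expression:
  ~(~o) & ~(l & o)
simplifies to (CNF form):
o & ~l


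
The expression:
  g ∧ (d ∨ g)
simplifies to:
g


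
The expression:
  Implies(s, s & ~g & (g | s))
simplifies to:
~g | ~s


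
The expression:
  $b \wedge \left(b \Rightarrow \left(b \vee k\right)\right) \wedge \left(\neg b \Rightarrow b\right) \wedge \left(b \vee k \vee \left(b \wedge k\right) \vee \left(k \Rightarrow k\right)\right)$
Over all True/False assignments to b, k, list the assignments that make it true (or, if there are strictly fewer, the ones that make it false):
is true only for:
  b=True, k=False;
  b=True, k=True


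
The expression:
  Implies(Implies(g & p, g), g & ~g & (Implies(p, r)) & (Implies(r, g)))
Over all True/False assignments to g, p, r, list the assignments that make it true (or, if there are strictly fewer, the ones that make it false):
is never true.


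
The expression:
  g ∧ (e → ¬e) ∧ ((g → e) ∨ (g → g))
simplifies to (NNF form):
g ∧ ¬e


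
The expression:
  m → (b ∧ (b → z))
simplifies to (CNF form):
(b ∨ ¬m) ∧ (z ∨ ¬m)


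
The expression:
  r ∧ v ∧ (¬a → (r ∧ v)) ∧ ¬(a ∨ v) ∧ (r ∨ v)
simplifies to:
False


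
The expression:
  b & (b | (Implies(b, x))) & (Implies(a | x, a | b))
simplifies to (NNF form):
b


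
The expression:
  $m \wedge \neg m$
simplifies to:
$\text{False}$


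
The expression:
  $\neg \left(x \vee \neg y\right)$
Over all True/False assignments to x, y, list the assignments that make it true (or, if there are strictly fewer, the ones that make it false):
is true only for:
  x=False, y=True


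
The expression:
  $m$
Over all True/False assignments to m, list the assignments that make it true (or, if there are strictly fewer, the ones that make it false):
is true only for:
  m=True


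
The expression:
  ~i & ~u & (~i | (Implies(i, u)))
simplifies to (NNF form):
~i & ~u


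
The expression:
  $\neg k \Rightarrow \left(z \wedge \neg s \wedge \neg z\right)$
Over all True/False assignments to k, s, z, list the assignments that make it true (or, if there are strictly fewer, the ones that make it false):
is true only for:
  k=True, s=False, z=False;
  k=True, s=False, z=True;
  k=True, s=True, z=False;
  k=True, s=True, z=True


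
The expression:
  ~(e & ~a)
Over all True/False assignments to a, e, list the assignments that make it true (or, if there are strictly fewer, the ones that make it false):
is false only for:
  a=False, e=True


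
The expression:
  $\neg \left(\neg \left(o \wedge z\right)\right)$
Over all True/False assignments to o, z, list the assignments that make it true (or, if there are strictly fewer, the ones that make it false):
is true only for:
  o=True, z=True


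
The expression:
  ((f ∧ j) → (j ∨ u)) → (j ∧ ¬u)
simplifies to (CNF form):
j ∧ ¬u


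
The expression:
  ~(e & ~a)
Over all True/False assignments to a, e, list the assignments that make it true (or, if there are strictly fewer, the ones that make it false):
is false only for:
  a=False, e=True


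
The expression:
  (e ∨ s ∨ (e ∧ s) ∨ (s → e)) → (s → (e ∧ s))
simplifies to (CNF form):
e ∨ ¬s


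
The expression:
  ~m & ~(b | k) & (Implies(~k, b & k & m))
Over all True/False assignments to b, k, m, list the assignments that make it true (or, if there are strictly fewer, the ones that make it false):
is never true.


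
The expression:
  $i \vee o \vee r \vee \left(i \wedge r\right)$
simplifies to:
$i \vee o \vee r$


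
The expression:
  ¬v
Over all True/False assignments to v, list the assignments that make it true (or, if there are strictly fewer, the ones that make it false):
is true only for:
  v=False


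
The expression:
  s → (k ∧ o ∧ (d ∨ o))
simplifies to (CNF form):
(k ∨ ¬s) ∧ (o ∨ ¬s)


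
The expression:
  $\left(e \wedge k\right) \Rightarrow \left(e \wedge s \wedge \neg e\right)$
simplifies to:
$\neg e \vee \neg k$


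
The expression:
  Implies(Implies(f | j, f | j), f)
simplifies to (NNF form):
f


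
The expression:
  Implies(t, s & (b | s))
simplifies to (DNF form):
s | ~t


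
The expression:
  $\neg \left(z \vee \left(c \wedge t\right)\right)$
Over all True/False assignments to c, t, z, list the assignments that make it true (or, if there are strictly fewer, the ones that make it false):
is true only for:
  c=False, t=False, z=False;
  c=False, t=True, z=False;
  c=True, t=False, z=False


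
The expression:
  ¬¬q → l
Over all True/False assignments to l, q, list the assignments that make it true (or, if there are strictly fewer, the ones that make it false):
is false only for:
  l=False, q=True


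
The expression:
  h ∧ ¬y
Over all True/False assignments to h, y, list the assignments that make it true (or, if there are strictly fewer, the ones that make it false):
is true only for:
  h=True, y=False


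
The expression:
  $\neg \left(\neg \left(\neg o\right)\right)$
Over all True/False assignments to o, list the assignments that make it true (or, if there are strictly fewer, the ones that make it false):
is true only for:
  o=False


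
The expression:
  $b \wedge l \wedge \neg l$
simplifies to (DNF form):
$\text{False}$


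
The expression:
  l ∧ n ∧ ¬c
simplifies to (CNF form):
l ∧ n ∧ ¬c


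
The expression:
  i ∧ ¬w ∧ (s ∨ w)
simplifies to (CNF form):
i ∧ s ∧ ¬w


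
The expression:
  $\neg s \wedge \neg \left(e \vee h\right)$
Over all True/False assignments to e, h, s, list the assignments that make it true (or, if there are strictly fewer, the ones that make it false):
is true only for:
  e=False, h=False, s=False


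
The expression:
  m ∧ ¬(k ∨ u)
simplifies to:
m ∧ ¬k ∧ ¬u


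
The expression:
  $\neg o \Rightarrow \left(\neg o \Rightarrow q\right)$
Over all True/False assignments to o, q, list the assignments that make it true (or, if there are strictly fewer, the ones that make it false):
is false only for:
  o=False, q=False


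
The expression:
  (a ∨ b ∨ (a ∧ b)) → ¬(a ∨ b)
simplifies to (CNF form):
¬a ∧ ¬b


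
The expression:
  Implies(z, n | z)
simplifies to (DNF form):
True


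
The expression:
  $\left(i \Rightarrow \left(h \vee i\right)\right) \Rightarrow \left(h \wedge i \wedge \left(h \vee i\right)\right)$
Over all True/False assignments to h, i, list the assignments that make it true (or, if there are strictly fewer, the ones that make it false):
is true only for:
  h=True, i=True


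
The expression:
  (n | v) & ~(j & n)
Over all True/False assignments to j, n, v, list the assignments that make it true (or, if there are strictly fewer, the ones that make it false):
is true only for:
  j=False, n=False, v=True;
  j=False, n=True, v=False;
  j=False, n=True, v=True;
  j=True, n=False, v=True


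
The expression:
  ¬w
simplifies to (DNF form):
¬w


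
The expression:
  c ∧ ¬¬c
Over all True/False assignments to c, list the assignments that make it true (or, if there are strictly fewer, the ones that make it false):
is true only for:
  c=True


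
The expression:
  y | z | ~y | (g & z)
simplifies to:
True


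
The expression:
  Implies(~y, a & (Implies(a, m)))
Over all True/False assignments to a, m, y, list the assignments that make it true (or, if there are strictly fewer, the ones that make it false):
is false only for:
  a=False, m=False, y=False;
  a=False, m=True, y=False;
  a=True, m=False, y=False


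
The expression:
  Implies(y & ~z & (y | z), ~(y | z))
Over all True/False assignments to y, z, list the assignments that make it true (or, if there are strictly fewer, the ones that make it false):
is false only for:
  y=True, z=False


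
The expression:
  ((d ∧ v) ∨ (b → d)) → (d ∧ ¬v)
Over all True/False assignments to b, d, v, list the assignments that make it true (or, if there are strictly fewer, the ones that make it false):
is true only for:
  b=False, d=True, v=False;
  b=True, d=False, v=False;
  b=True, d=False, v=True;
  b=True, d=True, v=False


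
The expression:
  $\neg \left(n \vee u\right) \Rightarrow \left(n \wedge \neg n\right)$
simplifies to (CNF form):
$n \vee u$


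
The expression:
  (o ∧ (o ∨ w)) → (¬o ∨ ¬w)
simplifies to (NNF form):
¬o ∨ ¬w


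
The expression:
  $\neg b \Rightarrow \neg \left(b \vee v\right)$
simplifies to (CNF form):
$b \vee \neg v$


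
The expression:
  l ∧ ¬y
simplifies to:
l ∧ ¬y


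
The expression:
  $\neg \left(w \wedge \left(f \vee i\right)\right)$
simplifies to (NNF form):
$\left(\neg f \wedge \neg i\right) \vee \neg w$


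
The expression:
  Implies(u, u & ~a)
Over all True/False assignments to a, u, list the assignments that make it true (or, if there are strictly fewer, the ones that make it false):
is false only for:
  a=True, u=True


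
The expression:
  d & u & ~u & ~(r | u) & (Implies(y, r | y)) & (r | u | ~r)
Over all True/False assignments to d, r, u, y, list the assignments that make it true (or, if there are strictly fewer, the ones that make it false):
is never true.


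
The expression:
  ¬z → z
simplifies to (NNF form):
z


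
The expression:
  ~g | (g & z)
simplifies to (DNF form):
z | ~g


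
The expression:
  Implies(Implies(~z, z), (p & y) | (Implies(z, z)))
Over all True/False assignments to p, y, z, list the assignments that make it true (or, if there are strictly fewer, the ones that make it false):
is always true.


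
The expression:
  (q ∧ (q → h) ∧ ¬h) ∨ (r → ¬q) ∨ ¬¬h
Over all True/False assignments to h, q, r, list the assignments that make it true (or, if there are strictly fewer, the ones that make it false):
is false only for:
  h=False, q=True, r=True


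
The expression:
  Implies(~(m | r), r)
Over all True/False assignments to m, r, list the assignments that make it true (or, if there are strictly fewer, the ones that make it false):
is false only for:
  m=False, r=False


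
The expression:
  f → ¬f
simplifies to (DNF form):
¬f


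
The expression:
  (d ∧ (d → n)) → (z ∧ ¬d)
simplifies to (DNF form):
¬d ∨ ¬n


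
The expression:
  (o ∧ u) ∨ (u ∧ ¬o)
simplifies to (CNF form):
u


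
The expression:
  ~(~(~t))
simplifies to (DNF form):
~t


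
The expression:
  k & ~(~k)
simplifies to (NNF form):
k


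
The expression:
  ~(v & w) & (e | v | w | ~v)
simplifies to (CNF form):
~v | ~w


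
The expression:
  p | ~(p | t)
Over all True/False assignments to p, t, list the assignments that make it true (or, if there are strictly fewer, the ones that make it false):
is false only for:
  p=False, t=True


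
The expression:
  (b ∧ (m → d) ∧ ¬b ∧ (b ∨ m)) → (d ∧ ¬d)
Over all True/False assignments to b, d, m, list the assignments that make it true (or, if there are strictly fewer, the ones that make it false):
is always true.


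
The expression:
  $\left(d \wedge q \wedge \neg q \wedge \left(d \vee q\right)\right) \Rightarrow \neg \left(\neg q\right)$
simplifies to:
$\text{True}$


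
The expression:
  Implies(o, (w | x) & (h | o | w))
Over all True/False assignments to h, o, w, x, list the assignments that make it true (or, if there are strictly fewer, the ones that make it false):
is false only for:
  h=False, o=True, w=False, x=False;
  h=True, o=True, w=False, x=False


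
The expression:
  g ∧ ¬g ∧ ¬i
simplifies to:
False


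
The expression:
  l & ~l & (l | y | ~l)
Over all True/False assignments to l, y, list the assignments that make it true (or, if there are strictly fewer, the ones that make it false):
is never true.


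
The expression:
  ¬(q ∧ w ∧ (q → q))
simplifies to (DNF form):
¬q ∨ ¬w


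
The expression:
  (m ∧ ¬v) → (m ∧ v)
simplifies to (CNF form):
v ∨ ¬m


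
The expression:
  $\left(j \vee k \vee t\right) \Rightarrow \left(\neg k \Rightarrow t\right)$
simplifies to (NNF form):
$k \vee t \vee \neg j$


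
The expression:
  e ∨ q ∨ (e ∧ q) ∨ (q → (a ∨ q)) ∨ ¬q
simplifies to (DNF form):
True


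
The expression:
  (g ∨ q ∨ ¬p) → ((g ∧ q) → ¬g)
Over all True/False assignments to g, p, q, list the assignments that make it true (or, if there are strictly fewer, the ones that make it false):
is false only for:
  g=True, p=False, q=True;
  g=True, p=True, q=True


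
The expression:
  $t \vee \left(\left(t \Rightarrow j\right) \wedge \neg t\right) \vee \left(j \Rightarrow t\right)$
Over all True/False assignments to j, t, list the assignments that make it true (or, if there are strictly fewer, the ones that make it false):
is always true.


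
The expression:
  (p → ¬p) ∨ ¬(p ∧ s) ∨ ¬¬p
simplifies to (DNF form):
True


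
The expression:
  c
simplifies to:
c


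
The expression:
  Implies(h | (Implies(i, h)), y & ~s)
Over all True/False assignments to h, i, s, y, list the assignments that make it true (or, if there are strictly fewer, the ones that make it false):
is true only for:
  h=False, i=False, s=False, y=True;
  h=False, i=True, s=False, y=False;
  h=False, i=True, s=False, y=True;
  h=False, i=True, s=True, y=False;
  h=False, i=True, s=True, y=True;
  h=True, i=False, s=False, y=True;
  h=True, i=True, s=False, y=True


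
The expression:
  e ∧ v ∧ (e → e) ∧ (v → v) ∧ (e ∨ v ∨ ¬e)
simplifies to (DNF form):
e ∧ v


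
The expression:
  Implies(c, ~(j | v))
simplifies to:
~c | (~j & ~v)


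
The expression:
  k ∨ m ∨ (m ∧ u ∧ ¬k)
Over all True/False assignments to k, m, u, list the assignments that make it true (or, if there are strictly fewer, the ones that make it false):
is false only for:
  k=False, m=False, u=False;
  k=False, m=False, u=True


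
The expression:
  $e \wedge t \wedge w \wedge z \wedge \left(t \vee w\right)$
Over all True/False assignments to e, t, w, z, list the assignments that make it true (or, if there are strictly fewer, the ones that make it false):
is true only for:
  e=True, t=True, w=True, z=True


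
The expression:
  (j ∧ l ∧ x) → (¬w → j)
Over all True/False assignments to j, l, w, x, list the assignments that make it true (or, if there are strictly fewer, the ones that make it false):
is always true.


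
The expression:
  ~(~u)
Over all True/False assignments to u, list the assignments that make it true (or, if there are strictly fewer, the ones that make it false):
is true only for:
  u=True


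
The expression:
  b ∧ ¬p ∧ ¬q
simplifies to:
b ∧ ¬p ∧ ¬q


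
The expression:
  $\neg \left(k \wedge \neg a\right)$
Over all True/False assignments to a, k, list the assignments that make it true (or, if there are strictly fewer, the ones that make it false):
is false only for:
  a=False, k=True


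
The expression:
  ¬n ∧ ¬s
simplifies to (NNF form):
¬n ∧ ¬s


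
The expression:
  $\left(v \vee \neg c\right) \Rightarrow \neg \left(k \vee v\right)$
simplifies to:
$\neg v \wedge \left(c \vee \neg k\right)$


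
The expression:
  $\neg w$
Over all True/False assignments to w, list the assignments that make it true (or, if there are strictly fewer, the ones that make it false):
is true only for:
  w=False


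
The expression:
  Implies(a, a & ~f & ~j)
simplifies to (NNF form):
~a | (~f & ~j)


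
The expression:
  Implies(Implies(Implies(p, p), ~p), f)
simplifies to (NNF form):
f | p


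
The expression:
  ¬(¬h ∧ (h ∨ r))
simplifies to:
h ∨ ¬r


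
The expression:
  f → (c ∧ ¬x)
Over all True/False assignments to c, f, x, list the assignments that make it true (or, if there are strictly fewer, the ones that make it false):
is false only for:
  c=False, f=True, x=False;
  c=False, f=True, x=True;
  c=True, f=True, x=True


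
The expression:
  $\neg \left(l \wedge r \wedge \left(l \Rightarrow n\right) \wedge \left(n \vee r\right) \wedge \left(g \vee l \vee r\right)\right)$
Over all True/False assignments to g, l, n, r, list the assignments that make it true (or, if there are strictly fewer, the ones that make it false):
is false only for:
  g=False, l=True, n=True, r=True;
  g=True, l=True, n=True, r=True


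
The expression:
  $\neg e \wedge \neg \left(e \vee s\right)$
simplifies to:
$\neg e \wedge \neg s$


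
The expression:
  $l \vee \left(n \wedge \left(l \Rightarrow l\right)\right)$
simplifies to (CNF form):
$l \vee n$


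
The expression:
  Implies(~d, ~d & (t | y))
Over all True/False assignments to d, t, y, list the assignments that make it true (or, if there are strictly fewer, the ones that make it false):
is false only for:
  d=False, t=False, y=False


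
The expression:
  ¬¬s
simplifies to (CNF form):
s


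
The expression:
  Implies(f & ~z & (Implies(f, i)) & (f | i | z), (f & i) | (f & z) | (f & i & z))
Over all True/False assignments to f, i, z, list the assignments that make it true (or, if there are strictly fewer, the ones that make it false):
is always true.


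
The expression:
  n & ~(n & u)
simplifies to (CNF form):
n & ~u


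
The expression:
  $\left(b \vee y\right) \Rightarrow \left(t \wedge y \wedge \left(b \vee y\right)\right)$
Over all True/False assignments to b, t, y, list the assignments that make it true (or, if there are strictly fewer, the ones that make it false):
is true only for:
  b=False, t=False, y=False;
  b=False, t=True, y=False;
  b=False, t=True, y=True;
  b=True, t=True, y=True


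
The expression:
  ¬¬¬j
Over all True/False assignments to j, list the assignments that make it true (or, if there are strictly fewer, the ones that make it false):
is true only for:
  j=False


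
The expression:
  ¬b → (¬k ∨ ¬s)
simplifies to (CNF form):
b ∨ ¬k ∨ ¬s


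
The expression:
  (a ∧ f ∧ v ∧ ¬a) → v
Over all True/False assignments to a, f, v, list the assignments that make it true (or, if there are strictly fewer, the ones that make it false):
is always true.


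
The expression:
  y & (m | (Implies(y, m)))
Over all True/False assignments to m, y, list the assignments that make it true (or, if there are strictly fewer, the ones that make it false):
is true only for:
  m=True, y=True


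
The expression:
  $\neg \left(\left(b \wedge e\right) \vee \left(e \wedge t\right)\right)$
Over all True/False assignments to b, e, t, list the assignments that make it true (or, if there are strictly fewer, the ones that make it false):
is false only for:
  b=False, e=True, t=True;
  b=True, e=True, t=False;
  b=True, e=True, t=True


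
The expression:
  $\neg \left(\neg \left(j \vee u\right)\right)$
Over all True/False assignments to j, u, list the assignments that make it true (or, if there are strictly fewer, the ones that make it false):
is false only for:
  j=False, u=False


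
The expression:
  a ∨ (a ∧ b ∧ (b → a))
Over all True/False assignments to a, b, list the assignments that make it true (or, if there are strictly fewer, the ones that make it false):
is true only for:
  a=True, b=False;
  a=True, b=True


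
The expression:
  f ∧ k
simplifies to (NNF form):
f ∧ k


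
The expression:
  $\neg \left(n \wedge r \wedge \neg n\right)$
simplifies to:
$\text{True}$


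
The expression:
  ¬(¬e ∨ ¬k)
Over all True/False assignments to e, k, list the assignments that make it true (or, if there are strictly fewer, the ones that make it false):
is true only for:
  e=True, k=True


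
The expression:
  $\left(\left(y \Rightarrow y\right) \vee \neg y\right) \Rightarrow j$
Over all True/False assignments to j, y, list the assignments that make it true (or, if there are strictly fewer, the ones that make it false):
is true only for:
  j=True, y=False;
  j=True, y=True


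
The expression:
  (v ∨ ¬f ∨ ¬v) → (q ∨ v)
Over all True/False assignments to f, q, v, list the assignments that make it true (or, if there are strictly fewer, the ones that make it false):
is false only for:
  f=False, q=False, v=False;
  f=True, q=False, v=False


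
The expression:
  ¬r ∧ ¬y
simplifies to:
¬r ∧ ¬y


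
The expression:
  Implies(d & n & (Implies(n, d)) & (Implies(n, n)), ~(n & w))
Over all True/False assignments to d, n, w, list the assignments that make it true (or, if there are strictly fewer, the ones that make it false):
is false only for:
  d=True, n=True, w=True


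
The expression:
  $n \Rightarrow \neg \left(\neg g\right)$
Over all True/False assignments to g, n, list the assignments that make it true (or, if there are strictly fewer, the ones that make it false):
is false only for:
  g=False, n=True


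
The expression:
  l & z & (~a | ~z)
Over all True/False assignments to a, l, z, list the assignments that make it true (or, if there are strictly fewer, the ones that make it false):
is true only for:
  a=False, l=True, z=True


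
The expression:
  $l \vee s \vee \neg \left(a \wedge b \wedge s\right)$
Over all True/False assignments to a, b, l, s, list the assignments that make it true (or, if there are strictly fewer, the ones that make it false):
is always true.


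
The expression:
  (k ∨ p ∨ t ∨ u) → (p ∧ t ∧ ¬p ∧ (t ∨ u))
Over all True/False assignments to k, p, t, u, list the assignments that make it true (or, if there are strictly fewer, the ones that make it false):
is true only for:
  k=False, p=False, t=False, u=False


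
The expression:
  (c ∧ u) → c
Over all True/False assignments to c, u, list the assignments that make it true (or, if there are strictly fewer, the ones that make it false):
is always true.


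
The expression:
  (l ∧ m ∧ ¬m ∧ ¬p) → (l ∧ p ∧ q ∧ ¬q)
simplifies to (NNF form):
True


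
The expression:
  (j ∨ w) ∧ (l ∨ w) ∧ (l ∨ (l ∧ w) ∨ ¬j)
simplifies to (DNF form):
(j ∧ l) ∨ (w ∧ ¬j)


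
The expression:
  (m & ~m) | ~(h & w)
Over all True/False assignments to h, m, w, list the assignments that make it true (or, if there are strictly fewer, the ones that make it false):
is false only for:
  h=True, m=False, w=True;
  h=True, m=True, w=True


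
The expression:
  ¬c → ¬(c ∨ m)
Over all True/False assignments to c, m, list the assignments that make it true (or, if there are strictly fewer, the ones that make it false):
is false only for:
  c=False, m=True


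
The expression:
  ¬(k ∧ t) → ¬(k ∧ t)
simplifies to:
True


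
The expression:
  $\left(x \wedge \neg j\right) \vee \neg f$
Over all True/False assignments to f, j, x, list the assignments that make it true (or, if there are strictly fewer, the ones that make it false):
is false only for:
  f=True, j=False, x=False;
  f=True, j=True, x=False;
  f=True, j=True, x=True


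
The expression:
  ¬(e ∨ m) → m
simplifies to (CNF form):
e ∨ m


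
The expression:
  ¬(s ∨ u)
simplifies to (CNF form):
¬s ∧ ¬u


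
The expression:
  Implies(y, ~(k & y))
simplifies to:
~k | ~y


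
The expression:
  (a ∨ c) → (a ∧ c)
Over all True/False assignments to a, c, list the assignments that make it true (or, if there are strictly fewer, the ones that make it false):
is true only for:
  a=False, c=False;
  a=True, c=True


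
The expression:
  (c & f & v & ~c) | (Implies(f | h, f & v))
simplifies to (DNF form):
(f & v) | (~f & ~h)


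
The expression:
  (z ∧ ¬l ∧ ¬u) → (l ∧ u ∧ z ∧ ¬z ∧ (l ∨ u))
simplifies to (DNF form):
l ∨ u ∨ ¬z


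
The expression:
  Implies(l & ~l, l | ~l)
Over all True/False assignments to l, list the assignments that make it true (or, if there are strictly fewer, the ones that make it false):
is always true.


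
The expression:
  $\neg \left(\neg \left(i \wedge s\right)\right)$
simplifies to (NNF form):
$i \wedge s$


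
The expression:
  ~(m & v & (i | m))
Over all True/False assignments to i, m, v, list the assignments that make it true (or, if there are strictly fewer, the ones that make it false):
is false only for:
  i=False, m=True, v=True;
  i=True, m=True, v=True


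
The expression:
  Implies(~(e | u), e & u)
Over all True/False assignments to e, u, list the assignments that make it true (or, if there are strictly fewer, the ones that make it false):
is false only for:
  e=False, u=False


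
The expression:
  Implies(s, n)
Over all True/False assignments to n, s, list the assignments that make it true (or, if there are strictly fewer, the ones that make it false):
is false only for:
  n=False, s=True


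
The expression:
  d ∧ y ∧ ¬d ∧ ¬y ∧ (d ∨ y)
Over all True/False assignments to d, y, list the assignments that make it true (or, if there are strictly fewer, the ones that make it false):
is never true.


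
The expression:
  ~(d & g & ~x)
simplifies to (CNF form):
x | ~d | ~g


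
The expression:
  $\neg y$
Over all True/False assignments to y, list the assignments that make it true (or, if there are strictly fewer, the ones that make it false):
is true only for:
  y=False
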